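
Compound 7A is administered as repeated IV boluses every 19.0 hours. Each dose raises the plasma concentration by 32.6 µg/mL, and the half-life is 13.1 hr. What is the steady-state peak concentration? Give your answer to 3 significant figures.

k = ln 2 / 13.1 = 0.05291 hr⁻¹
Fraction remaining after one interval: e^(−kτ) = e^(−0.05291 × 19.0) = 0.3659
R = 1 / (1 − 0.3659) = 1.577
Css,max = 32.6 × 1.577 ≈ 51.4 µg/mL

51.4 µg/mL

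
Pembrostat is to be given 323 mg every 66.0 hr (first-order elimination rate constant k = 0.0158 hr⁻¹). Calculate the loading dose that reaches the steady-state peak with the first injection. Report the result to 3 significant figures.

Accumulation ratio R = 1 / (1 − e^(−kτ)) = 1 / (1 − e^(−0.01580×66.0)) = 1 / (1 − 0.3525) = 1.544
Loading dose = maintenance dose × R = 323 × 1.544 ≈ 499 mg

499 mg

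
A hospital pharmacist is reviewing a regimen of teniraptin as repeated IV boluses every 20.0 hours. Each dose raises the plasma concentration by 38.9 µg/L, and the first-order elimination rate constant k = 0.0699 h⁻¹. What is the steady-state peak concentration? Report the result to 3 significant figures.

51.7 µg/L

Fraction remaining after one interval: e^(−kτ) = e^(−0.06990 × 20.0) = 0.2471
R = 1 / (1 − 0.2471) = 1.328
Css,max = 38.9 × 1.328 ≈ 51.7 µg/L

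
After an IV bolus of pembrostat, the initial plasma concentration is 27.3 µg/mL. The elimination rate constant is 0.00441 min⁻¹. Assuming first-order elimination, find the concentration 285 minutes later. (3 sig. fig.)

C(t) = C₀ e^(−kt) = 27.3 × e^(−0.004410 × 285) = 27.3 × e^(−1.257) = 27.3 × 0.2845 ≈ 7.77 µg/mL

7.77 µg/mL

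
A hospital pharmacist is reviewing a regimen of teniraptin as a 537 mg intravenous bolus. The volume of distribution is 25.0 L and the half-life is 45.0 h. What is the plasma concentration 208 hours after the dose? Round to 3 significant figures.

C₀ = dose / V = 537 / 25.0 = 21.48 µg/mL
k = ln 2 / 45.0 = 0.01540 h⁻¹
C(t) = C₀ e^(−kt) = 21.48 × e^(−0.01540 × 208) = 21.48 × e^(−3.204) = 21.48 × 0.04060 ≈ 0.872 µg/mL

0.872 µg/mL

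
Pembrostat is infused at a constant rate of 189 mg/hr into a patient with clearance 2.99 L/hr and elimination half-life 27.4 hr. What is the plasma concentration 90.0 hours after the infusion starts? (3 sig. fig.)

Css = rate / CL = 189 / 2.99 = 63.21 mg/L
k = ln 2 / 27.4 = 0.02530 hr⁻¹
C(t) = Css (1 − e^(−kt)) = 63.21 × (1 − e^(−2.277)) = 63.21 × 0.8974 ≈ 56.7 mg/L

56.7 mg/L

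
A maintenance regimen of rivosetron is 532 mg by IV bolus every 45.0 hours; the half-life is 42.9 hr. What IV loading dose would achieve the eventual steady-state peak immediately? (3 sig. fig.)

k = ln 2 / 42.9 = 0.01616 hr⁻¹
Accumulation ratio R = 1 / (1 − e^(−kτ)) = 1 / (1 − e^(−0.01616×45.0)) = 1 / (1 − 0.4833) = 1.935
Loading dose = maintenance dose × R = 532 × 1.935 ≈ 1030 mg

1030 mg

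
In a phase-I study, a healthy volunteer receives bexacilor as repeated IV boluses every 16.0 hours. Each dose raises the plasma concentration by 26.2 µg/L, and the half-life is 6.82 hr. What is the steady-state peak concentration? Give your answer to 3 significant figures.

32.6 µg/L

k = ln 2 / 6.82 = 0.1016 hr⁻¹
Fraction remaining after one interval: e^(−kτ) = e^(−0.1016 × 16.0) = 0.1967
R = 1 / (1 − 0.1967) = 1.245
Css,max = 26.2 × 1.245 ≈ 32.6 µg/L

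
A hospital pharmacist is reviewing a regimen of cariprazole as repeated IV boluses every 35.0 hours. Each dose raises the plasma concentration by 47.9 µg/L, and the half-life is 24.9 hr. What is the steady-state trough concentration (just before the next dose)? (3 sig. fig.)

29.0 µg/L

k = ln 2 / 24.9 = 0.02784 hr⁻¹
Fraction remaining after one interval: e^(−kτ) = e^(−0.02784 × 35.0) = 0.3775
R = 1 / (1 − 0.3775) = 1.606
Css,max = 47.9 × 1.606 = 76.94 µg/L
Css,min = Css,max × e^(−kτ) = 76.94 × 0.3775 ≈ 29.0 µg/L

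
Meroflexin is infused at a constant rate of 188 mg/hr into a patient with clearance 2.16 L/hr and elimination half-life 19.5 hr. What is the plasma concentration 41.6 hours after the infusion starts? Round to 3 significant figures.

Css = rate / CL = 188 / 2.16 = 87.04 µg/mL
k = ln 2 / 19.5 = 0.03555 hr⁻¹
C(t) = Css (1 − e^(−kt)) = 87.04 × (1 − e^(−1.479)) = 87.04 × 0.7721 ≈ 67.2 µg/mL

67.2 µg/mL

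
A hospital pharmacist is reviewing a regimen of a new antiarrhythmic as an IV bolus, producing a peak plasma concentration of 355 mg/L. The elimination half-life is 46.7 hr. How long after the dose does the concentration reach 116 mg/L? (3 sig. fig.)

75.4 hours

k = ln 2 / 46.7 = 0.01484 hr⁻¹
C(t) = C₀ e^(−kt)  ⇒  t = ln(C₀/C) / k
t = ln(355/116) / 0.01484 = 1.119 / 0.01484 ≈ 75.4 hours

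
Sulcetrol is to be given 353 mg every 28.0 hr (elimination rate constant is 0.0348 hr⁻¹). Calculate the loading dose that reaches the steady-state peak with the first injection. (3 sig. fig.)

Accumulation ratio R = 1 / (1 − e^(−kτ)) = 1 / (1 − e^(−0.03480×28.0)) = 1 / (1 − 0.3774) = 1.606
Loading dose = maintenance dose × R = 353 × 1.606 ≈ 567 mg

567 mg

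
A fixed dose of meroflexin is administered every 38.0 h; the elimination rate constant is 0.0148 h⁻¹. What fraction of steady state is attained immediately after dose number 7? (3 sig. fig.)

0.980

f_n = 1 − e^(−nkτ) = 1 − e^(−7 × 0.01480 × 38.0) = 1 − e^(−3.937) = 1 − 0.01951 ≈ 0.980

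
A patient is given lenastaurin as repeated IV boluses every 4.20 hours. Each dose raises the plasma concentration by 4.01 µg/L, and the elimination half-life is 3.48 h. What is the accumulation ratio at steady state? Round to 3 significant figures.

k = ln 2 / 3.48 = 0.1992 h⁻¹
Fraction remaining after one interval: e^(−kτ) = e^(−0.1992 × 4.20) = 0.4332
R = 1 / (1 − 0.4332) = 1 / 0.5668 ≈ 1.76

1.76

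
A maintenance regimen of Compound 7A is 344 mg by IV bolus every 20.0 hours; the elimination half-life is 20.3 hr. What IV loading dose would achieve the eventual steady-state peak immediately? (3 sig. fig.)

k = ln 2 / 20.3 = 0.03415 hr⁻¹
Accumulation ratio R = 1 / (1 − e^(−kτ)) = 1 / (1 − e^(−0.03415×20.0)) = 1 / (1 − 0.5051) = 2.021
Loading dose = maintenance dose × R = 344 × 2.021 ≈ 695 mg

695 mg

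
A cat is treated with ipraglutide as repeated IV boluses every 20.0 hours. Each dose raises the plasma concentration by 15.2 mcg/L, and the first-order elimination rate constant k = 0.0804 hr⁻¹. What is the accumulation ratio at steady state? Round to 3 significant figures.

1.25

Fraction remaining after one interval: e^(−kτ) = e^(−0.08040 × 20.0) = 0.2003
R = 1 / (1 − 0.2003) = 1 / 0.7997 ≈ 1.25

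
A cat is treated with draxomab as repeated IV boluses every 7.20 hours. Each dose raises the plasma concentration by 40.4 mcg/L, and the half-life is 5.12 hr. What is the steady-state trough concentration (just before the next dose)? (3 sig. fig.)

k = ln 2 / 5.12 = 0.1354 hr⁻¹
Fraction remaining after one interval: e^(−kτ) = e^(−0.1354 × 7.20) = 0.3773
R = 1 / (1 − 0.3773) = 1.606
Css,max = 40.4 × 1.606 = 64.88 mcg/L
Css,min = Css,max × e^(−kτ) = 64.88 × 0.3773 ≈ 24.5 mcg/L

24.5 mcg/L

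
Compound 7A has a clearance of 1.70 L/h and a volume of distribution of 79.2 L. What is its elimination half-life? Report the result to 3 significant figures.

32.3 hours

k = CL / V = 1.70 / 79.2 = 0.02146 h⁻¹
t½ = ln 2 / k = ln 2 / 0.02146 ≈ 32.3 hours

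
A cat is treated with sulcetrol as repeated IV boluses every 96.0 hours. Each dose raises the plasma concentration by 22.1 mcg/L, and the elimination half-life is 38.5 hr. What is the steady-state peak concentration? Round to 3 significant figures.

k = ln 2 / 38.5 = 0.01800 hr⁻¹
Fraction remaining after one interval: e^(−kτ) = e^(−0.01800 × 96.0) = 0.1776
R = 1 / (1 − 0.1776) = 1.216
Css,max = 22.1 × 1.216 ≈ 26.9 mcg/L

26.9 mcg/L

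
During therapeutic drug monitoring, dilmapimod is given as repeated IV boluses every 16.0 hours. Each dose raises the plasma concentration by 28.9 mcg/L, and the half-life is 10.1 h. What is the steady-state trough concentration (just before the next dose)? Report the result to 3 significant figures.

14.5 mcg/L

k = ln 2 / 10.1 = 0.06863 h⁻¹
Fraction remaining after one interval: e^(−kτ) = e^(−0.06863 × 16.0) = 0.3335
R = 1 / (1 − 0.3335) = 1.500
Css,max = 28.9 × 1.500 = 43.36 mcg/L
Css,min = Css,max × e^(−kτ) = 43.36 × 0.3335 ≈ 14.5 mcg/L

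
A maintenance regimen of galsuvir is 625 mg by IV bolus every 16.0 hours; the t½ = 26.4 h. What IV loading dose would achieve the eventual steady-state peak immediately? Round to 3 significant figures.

k = ln 2 / 26.4 = 0.02626 h⁻¹
Accumulation ratio R = 1 / (1 − e^(−kτ)) = 1 / (1 − e^(−0.02626×16.0)) = 1 / (1 − 0.6570) = 2.915
Loading dose = maintenance dose × R = 625 × 2.915 ≈ 1820 mg

1820 mg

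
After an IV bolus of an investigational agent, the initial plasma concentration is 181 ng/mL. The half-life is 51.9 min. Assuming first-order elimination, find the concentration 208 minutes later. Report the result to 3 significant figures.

11.3 ng/mL

k = ln 2 / 51.9 = 0.01336 min⁻¹
208 min is 4.008 half-lives, so C = 181 × (1/2)^4.008 = 181 × 0.06217 ≈ 11.3 ng/mL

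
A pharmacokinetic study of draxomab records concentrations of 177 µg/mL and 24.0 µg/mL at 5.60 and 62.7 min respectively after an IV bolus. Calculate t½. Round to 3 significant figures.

k = ln(C₁/C₂) / (t₂ − t₁) = ln(177/24.0) / (62.7 − 5.60)
  = 1.998 / 57.10 = 0.03499 min⁻¹
t½ = ln 2 / k = ln 2 / 0.03499 ≈ 19.8 minutes

19.8 minutes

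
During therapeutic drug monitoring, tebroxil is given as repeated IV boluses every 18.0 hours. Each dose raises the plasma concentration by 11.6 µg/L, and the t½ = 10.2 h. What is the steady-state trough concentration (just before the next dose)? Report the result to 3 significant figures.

4.84 µg/L

k = ln 2 / 10.2 = 0.06796 h⁻¹
Fraction remaining after one interval: e^(−kτ) = e^(−0.06796 × 18.0) = 0.2943
R = 1 / (1 − 0.2943) = 1.417
Css,max = 11.6 × 1.417 = 16.44 µg/L
Css,min = Css,max × e^(−kτ) = 16.44 × 0.2943 ≈ 4.84 µg/L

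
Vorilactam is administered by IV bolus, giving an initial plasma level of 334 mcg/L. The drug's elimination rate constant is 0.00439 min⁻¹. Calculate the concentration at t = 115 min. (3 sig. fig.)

202 mcg/L

C(t) = C₀ e^(−kt) = 334 × e^(−0.004390 × 115) = 334 × e^(−0.5049) = 334 × 0.6036 ≈ 202 mcg/L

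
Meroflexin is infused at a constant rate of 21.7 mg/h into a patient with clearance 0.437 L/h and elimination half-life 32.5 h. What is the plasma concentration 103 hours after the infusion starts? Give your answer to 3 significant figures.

44.1 µg/mL

Css = rate / CL = 21.7 / 0.437 = 49.66 µg/mL
k = ln 2 / 32.5 = 0.02133 h⁻¹
C(t) = Css (1 − e^(−kt)) = 49.66 × (1 − e^(−2.197)) = 49.66 × 0.8888 ≈ 44.1 µg/mL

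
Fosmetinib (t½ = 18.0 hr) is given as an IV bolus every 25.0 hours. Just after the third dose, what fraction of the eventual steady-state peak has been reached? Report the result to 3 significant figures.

0.944

k = ln 2 / 18.0 = 0.03851 hr⁻¹
f_n = 1 − e^(−nkτ) = 1 − e^(−3 × 0.03851 × 25.0) = 1 − e^(−2.888) = 1 − 0.05568 ≈ 0.944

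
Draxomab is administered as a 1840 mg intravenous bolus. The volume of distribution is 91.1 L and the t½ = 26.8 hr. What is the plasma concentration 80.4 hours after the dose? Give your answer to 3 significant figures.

2.52 µg/mL

C₀ = dose / V = 1840 / 91.1 = 20.20 µg/mL
k = ln 2 / 26.8 = 0.02586 hr⁻¹
C(t) = C₀ e^(−kt) = 20.20 × e^(−0.02586 × 80.4) = 20.20 × e^(−2.079) = 20.20 × 0.1250 ≈ 2.52 µg/mL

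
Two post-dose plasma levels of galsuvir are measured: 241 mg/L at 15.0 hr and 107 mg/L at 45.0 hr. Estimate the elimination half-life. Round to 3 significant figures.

k = ln(C₁/C₂) / (t₂ − t₁) = ln(241/107) / (45.0 − 15.0)
  = 0.8120 / 30.00 = 0.02707 hr⁻¹
t½ = ln 2 / k = ln 2 / 0.02707 ≈ 25.6 hours

25.6 hours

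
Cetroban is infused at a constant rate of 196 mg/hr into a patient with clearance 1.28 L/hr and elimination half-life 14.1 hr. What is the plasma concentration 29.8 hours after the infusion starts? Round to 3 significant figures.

Css = rate / CL = 196 / 1.28 = 153.1 mg/L
k = ln 2 / 14.1 = 0.04916 hr⁻¹
C(t) = Css (1 − e^(−kt)) = 153.1 × (1 − e^(−1.465)) = 153.1 × 0.7689 ≈ 118 mg/L

118 mg/L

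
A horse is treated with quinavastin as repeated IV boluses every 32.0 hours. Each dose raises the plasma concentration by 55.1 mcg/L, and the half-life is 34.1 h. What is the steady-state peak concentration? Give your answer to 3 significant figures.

k = ln 2 / 34.1 = 0.02033 h⁻¹
Fraction remaining after one interval: e^(−kτ) = e^(−0.02033 × 32.0) = 0.5218
R = 1 / (1 − 0.5218) = 2.091
Css,max = 55.1 × 2.091 ≈ 115 mcg/L

115 mcg/L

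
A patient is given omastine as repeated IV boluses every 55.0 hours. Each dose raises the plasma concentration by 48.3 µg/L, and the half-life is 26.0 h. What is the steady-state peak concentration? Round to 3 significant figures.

62.8 µg/L

k = ln 2 / 26.0 = 0.02666 h⁻¹
Fraction remaining after one interval: e^(−kτ) = e^(−0.02666 × 55.0) = 0.2308
R = 1 / (1 − 0.2308) = 1.300
Css,max = 48.3 × 1.300 ≈ 62.8 µg/L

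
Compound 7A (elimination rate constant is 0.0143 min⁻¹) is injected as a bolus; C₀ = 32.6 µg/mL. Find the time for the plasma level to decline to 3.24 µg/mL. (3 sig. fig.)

161 minutes

C(t) = C₀ e^(−kt)  ⇒  t = ln(C₀/C) / k
t = ln(32.6/3.24) / 0.01430 = 2.309 / 0.01430 ≈ 161 minutes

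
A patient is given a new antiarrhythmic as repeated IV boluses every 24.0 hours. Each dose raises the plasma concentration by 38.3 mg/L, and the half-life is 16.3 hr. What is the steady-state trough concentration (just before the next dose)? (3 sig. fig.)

k = ln 2 / 16.3 = 0.04252 hr⁻¹
Fraction remaining after one interval: e^(−kτ) = e^(−0.04252 × 24.0) = 0.3604
R = 1 / (1 − 0.3604) = 1.563
Css,max = 38.3 × 1.563 = 59.88 mg/L
Css,min = Css,max × e^(−kτ) = 59.88 × 0.3604 ≈ 21.6 mg/L

21.6 mg/L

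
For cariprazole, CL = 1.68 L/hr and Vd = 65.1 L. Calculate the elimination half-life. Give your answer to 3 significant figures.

26.9 hours

k = CL / V = 1.68 / 65.1 = 0.02581 hr⁻¹
t½ = ln 2 / k = ln 2 / 0.02581 ≈ 26.9 hours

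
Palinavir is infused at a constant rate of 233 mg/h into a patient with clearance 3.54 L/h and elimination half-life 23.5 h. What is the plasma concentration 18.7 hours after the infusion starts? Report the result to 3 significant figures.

Css = rate / CL = 233 / 3.54 = 65.82 µg/mL
k = ln 2 / 23.5 = 0.02950 h⁻¹
C(t) = Css (1 − e^(−kt)) = 65.82 × (1 − e^(−0.5516)) = 65.82 × 0.4240 ≈ 27.9 µg/mL

27.9 µg/mL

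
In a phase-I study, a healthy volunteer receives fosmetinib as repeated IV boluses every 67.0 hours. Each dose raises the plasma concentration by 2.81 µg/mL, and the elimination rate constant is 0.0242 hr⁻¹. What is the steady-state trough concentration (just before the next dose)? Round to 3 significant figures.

Fraction remaining after one interval: e^(−kτ) = e^(−0.02420 × 67.0) = 0.1976
R = 1 / (1 − 0.1976) = 1.246
Css,max = 2.81 × 1.246 = 3.502 µg/mL
Css,min = Css,max × e^(−kτ) = 3.502 × 0.1976 ≈ 0.692 µg/mL

0.692 µg/mL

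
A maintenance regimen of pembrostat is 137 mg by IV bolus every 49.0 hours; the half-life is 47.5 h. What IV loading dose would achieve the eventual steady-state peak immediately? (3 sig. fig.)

k = ln 2 / 47.5 = 0.01459 h⁻¹
Accumulation ratio R = 1 / (1 − e^(−kτ)) = 1 / (1 − e^(−0.01459×49.0)) = 1 / (1 − 0.4892) = 1.958
Loading dose = maintenance dose × R = 137 × 1.958 ≈ 268 mg

268 mg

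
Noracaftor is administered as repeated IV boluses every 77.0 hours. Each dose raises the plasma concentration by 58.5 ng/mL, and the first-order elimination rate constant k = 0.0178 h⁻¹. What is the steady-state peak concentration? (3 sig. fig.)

78.4 ng/mL

Fraction remaining after one interval: e^(−kτ) = e^(−0.01780 × 77.0) = 0.2540
R = 1 / (1 − 0.2540) = 1.340
Css,max = 58.5 × 1.340 ≈ 78.4 ng/mL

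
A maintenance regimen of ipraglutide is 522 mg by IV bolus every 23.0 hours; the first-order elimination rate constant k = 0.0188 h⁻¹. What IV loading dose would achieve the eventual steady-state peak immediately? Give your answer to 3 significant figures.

1490 mg

Accumulation ratio R = 1 / (1 − e^(−kτ)) = 1 / (1 − e^(−0.01880×23.0)) = 1 / (1 − 0.6489) = 2.849
Loading dose = maintenance dose × R = 522 × 2.849 ≈ 1490 mg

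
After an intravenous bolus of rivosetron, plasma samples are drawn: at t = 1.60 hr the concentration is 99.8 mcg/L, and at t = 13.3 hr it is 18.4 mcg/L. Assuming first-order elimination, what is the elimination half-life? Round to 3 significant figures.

4.80 hours

k = ln(C₁/C₂) / (t₂ − t₁) = ln(99.8/18.4) / (13.3 − 1.60)
  = 1.691 / 11.70 = 0.1445 hr⁻¹
t½ = ln 2 / k = ln 2 / 0.1445 ≈ 4.80 hours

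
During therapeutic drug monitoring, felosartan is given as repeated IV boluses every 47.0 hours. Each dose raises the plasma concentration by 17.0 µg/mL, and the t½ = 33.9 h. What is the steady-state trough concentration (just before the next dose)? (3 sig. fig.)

k = ln 2 / 33.9 = 0.02045 h⁻¹
Fraction remaining after one interval: e^(−kτ) = e^(−0.02045 × 47.0) = 0.3825
R = 1 / (1 − 0.3825) = 1.619
Css,max = 17.0 × 1.619 = 27.53 µg/mL
Css,min = Css,max × e^(−kτ) = 27.53 × 0.3825 ≈ 10.5 µg/mL

10.5 µg/mL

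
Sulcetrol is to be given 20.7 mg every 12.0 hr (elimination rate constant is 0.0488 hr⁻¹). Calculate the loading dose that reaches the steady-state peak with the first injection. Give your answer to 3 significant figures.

46.7 mg

Accumulation ratio R = 1 / (1 − e^(−kτ)) = 1 / (1 − e^(−0.04880×12.0)) = 1 / (1 − 0.5568) = 2.256
Loading dose = maintenance dose × R = 20.7 × 2.256 ≈ 46.7 mg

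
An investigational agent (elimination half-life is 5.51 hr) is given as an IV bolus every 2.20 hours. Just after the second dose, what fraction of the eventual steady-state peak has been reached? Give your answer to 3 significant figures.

k = ln 2 / 5.51 = 0.1258 hr⁻¹
f_n = 1 − e^(−nkτ) = 1 − e^(−2 × 0.1258 × 2.20) = 1 − e^(−0.5535) = 1 − 0.5749 ≈ 0.425

0.425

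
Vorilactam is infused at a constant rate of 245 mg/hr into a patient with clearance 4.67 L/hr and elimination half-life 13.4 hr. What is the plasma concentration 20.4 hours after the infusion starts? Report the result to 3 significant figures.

34.2 µg/mL

Css = rate / CL = 245 / 4.67 = 52.46 µg/mL
k = ln 2 / 13.4 = 0.05173 hr⁻¹
C(t) = Css (1 − e^(−kt)) = 52.46 × (1 − e^(−1.055)) = 52.46 × 0.6519 ≈ 34.2 µg/mL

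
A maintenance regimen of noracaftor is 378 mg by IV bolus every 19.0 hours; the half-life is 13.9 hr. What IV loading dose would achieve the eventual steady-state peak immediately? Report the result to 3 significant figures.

617 mg

k = ln 2 / 13.9 = 0.04987 hr⁻¹
Accumulation ratio R = 1 / (1 − e^(−kτ)) = 1 / (1 − e^(−0.04987×19.0)) = 1 / (1 − 0.3877) = 1.633
Loading dose = maintenance dose × R = 378 × 1.633 ≈ 617 mg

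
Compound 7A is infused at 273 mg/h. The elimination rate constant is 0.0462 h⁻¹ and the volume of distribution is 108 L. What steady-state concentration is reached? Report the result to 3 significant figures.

54.7 µg/mL

CL = k · V = 0.0462 × 108 = 4.990 L/h
Css = rate / CL = 273 / 4.990 ≈ 54.7 µg/mL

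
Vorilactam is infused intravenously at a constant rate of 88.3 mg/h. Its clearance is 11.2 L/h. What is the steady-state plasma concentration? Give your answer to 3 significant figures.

7.88 mg/L

Css = infusion rate / CL = 88.3 / 11.2 ≈ 7.88 mg/L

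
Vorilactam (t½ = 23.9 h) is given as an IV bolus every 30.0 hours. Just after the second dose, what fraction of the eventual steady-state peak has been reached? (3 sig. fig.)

0.825

k = ln 2 / 23.9 = 0.02900 h⁻¹
f_n = 1 − e^(−nkτ) = 1 − e^(−2 × 0.02900 × 30.0) = 1 − e^(−1.740) = 1 − 0.1755 ≈ 0.825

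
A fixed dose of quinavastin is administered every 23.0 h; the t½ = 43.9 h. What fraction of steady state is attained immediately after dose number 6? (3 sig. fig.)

k = ln 2 / 43.9 = 0.01579 h⁻¹
f_n = 1 − e^(−nkτ) = 1 − e^(−6 × 0.01579 × 23.0) = 1 − e^(−2.179) = 1 − 0.1132 ≈ 0.887

0.887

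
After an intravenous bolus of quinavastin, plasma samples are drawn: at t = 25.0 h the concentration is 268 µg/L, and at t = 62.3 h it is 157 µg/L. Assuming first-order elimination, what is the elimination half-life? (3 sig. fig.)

48.3 hours

k = ln(C₁/C₂) / (t₂ − t₁) = ln(268/157) / (62.3 − 25.0)
  = 0.5347 / 37.30 = 0.01434 h⁻¹
t½ = ln 2 / k = ln 2 / 0.01434 ≈ 48.3 hours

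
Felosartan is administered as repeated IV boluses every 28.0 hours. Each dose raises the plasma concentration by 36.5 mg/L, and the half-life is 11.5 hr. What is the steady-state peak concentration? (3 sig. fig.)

k = ln 2 / 11.5 = 0.06027 hr⁻¹
Fraction remaining after one interval: e^(−kτ) = e^(−0.06027 × 28.0) = 0.1850
R = 1 / (1 − 0.1850) = 1.227
Css,max = 36.5 × 1.227 ≈ 44.8 mg/L

44.8 mg/L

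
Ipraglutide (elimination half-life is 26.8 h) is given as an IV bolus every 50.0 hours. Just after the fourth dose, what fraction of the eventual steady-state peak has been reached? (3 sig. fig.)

k = ln 2 / 26.8 = 0.02586 h⁻¹
f_n = 1 − e^(−nkτ) = 1 − e^(−4 × 0.02586 × 50.0) = 1 − e^(−5.173) = 1 − 0.005669 ≈ 0.994

0.994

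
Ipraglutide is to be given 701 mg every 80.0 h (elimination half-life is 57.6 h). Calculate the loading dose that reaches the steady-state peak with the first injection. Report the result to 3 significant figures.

1130 mg

k = ln 2 / 57.6 = 0.01203 h⁻¹
Accumulation ratio R = 1 / (1 − e^(−kτ)) = 1 / (1 − e^(−0.01203×80.0)) = 1 / (1 − 0.3819) = 1.618
Loading dose = maintenance dose × R = 701 × 1.618 ≈ 1130 mg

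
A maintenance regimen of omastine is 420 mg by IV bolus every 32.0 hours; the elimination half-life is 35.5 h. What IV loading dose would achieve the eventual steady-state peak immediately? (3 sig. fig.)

k = ln 2 / 35.5 = 0.01953 h⁻¹
Accumulation ratio R = 1 / (1 − e^(−kτ)) = 1 / (1 − e^(−0.01953×32.0)) = 1 / (1 − 0.5354) = 2.152
Loading dose = maintenance dose × R = 420 × 2.152 ≈ 904 mg

904 mg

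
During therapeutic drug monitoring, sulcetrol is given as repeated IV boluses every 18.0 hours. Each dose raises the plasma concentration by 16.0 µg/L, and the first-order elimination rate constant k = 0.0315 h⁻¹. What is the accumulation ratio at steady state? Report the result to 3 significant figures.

2.31

Fraction remaining after one interval: e^(−kτ) = e^(−0.03150 × 18.0) = 0.5672
R = 1 / (1 − 0.5672) = 1 / 0.4328 ≈ 2.31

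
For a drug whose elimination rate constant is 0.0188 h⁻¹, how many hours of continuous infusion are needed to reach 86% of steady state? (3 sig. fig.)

f = 1 − e^(−kt)  ⇒  t = −ln(1 − f) / k
t = −ln(1 − 0.86) / 0.01880 = 1.966 / 0.01880 ≈ 105 hours

105 hours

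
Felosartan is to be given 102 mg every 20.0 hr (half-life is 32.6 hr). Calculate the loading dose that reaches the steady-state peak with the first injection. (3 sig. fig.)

k = ln 2 / 32.6 = 0.02126 hr⁻¹
Accumulation ratio R = 1 / (1 − e^(−kτ)) = 1 / (1 − e^(−0.02126×20.0)) = 1 / (1 − 0.6536) = 2.887
Loading dose = maintenance dose × R = 102 × 2.887 ≈ 294 mg

294 mg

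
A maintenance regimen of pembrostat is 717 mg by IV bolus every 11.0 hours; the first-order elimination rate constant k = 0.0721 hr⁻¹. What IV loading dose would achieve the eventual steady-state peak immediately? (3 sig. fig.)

1310 mg

Accumulation ratio R = 1 / (1 − e^(−kτ)) = 1 / (1 − e^(−0.07210×11.0)) = 1 / (1 − 0.4524) = 1.826
Loading dose = maintenance dose × R = 717 × 1.826 ≈ 1310 mg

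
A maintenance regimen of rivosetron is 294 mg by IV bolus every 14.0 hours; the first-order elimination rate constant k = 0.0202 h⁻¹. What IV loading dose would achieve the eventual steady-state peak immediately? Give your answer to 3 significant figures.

Accumulation ratio R = 1 / (1 − e^(−kτ)) = 1 / (1 − e^(−0.02020×14.0)) = 1 / (1 − 0.7537) = 4.060
Loading dose = maintenance dose × R = 294 × 4.060 ≈ 1190 mg

1190 mg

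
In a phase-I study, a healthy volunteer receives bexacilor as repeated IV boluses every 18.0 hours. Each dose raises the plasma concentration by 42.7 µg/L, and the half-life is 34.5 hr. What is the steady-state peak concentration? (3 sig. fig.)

141 µg/L

k = ln 2 / 34.5 = 0.02009 hr⁻¹
Fraction remaining after one interval: e^(−kτ) = e^(−0.02009 × 18.0) = 0.6965
R = 1 / (1 − 0.6965) = 3.295
Css,max = 42.7 × 3.295 ≈ 141 µg/L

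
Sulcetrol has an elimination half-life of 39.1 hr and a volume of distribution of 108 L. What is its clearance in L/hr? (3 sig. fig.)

1.91 L/hr

k = ln 2 / t½ = ln 2 / 39.1 = 0.01773 hr⁻¹
CL = k · V = 0.01773 × 108 ≈ 1.91 L/hr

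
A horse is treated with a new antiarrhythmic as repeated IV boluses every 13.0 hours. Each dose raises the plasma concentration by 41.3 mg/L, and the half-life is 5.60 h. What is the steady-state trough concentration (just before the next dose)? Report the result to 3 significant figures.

k = ln 2 / 5.60 = 0.1238 h⁻¹
Fraction remaining after one interval: e^(−kτ) = e^(−0.1238 × 13.0) = 0.2001
R = 1 / (1 − 0.2001) = 1.250
Css,max = 41.3 × 1.250 = 51.63 mg/L
Css,min = Css,max × e^(−kτ) = 51.63 × 0.2001 ≈ 10.3 mg/L

10.3 mg/L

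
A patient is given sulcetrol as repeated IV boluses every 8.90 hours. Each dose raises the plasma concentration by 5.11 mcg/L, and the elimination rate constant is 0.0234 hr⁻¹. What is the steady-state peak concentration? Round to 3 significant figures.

27.2 mcg/L

Fraction remaining after one interval: e^(−kτ) = e^(−0.02340 × 8.90) = 0.8120
R = 1 / (1 − 0.8120) = 5.319
Css,max = 5.11 × 5.319 ≈ 27.2 mcg/L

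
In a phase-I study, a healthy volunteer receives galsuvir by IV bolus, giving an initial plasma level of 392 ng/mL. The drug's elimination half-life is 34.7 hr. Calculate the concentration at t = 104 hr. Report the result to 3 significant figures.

k = ln 2 / 34.7 = 0.01998 hr⁻¹
104 hr is 2.997 half-lives, so C = 392 × (1/2)^2.997 = 392 × 0.1252 ≈ 49.1 ng/mL

49.1 ng/mL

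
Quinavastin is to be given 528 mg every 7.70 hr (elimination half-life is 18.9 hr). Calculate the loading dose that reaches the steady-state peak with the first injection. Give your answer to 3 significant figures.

k = ln 2 / 18.9 = 0.03667 hr⁻¹
Accumulation ratio R = 1 / (1 − e^(−kτ)) = 1 / (1 − e^(−0.03667×7.70)) = 1 / (1 − 0.7540) = 4.065
Loading dose = maintenance dose × R = 528 × 4.065 ≈ 2150 mg

2150 mg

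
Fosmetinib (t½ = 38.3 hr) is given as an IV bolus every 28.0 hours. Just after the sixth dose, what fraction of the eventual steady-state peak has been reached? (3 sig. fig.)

0.952

k = ln 2 / 38.3 = 0.01810 hr⁻¹
f_n = 1 − e^(−nkτ) = 1 − e^(−6 × 0.01810 × 28.0) = 1 − e^(−3.040) = 1 − 0.04781 ≈ 0.952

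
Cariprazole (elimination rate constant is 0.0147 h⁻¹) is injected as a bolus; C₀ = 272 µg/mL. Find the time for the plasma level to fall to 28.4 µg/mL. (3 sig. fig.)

C(t) = C₀ e^(−kt)  ⇒  t = ln(C₀/C) / k
t = ln(272/28.4) / 0.01470 = 2.259 / 0.01470 ≈ 154 hours

154 hours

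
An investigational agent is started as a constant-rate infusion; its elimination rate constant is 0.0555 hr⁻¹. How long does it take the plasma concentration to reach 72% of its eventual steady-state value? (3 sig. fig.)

22.9 hours

f = 1 − e^(−kt)  ⇒  t = −ln(1 − f) / k
t = −ln(1 − 0.72) / 0.05550 = 1.273 / 0.05550 ≈ 22.9 hours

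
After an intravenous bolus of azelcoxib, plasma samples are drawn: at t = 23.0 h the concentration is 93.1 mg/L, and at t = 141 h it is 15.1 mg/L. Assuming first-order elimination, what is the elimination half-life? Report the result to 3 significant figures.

k = ln(C₁/C₂) / (t₂ − t₁) = ln(93.1/15.1) / (141 − 23.0)
  = 1.819 / 118.0 = 0.01542 h⁻¹
t½ = ln 2 / k = ln 2 / 0.01542 ≈ 45.0 hours

45.0 hours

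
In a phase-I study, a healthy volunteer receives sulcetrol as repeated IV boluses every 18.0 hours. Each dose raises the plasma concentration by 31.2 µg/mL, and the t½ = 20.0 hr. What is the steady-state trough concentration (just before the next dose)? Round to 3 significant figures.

36.0 µg/mL

k = ln 2 / 20.0 = 0.03466 hr⁻¹
Fraction remaining after one interval: e^(−kτ) = e^(−0.03466 × 18.0) = 0.5359
R = 1 / (1 − 0.5359) = 2.155
Css,max = 31.2 × 2.155 = 67.22 µg/mL
Css,min = Css,max × e^(−kτ) = 67.22 × 0.5359 ≈ 36.0 µg/mL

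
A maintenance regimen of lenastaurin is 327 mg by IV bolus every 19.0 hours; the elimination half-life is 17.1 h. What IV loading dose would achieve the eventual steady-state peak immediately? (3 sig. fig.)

k = ln 2 / 17.1 = 0.04053 h⁻¹
Accumulation ratio R = 1 / (1 − e^(−kτ)) = 1 / (1 − e^(−0.04053×19.0)) = 1 / (1 − 0.4629) = 1.862
Loading dose = maintenance dose × R = 327 × 1.862 ≈ 609 mg

609 mg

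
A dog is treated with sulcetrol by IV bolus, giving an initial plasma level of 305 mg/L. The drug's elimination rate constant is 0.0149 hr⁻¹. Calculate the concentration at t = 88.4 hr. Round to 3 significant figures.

C(t) = C₀ e^(−kt) = 305 × e^(−0.01490 × 88.4) = 305 × e^(−1.317) = 305 × 0.2679 ≈ 81.7 mg/L

81.7 mg/L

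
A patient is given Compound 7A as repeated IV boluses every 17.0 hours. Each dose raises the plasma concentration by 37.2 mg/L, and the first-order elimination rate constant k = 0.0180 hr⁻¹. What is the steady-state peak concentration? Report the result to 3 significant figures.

Fraction remaining after one interval: e^(−kτ) = e^(−0.01800 × 17.0) = 0.7364
R = 1 / (1 − 0.7364) = 3.793
Css,max = 37.2 × 3.793 ≈ 141 mg/L

141 mg/L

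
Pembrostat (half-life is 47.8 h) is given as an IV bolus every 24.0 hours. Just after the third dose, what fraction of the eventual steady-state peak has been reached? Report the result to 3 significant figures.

0.648

k = ln 2 / 47.8 = 0.01450 h⁻¹
f_n = 1 − e^(−nkτ) = 1 − e^(−3 × 0.01450 × 24.0) = 1 − e^(−1.044) = 1 − 0.3520 ≈ 0.648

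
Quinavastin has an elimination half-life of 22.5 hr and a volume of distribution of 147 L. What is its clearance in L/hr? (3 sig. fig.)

4.53 L/hr

k = ln 2 / t½ = ln 2 / 22.5 = 0.03081 hr⁻¹
CL = k · V = 0.03081 × 147 ≈ 4.53 L/hr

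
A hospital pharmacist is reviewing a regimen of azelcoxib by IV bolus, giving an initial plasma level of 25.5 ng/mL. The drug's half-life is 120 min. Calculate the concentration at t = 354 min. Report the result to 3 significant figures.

k = ln 2 / 120 = 0.005776 min⁻¹
354 min is 2.950 half-lives, so C = 25.5 × (1/2)^2.950 = 25.5 × 0.1294 ≈ 3.30 ng/mL

3.30 ng/mL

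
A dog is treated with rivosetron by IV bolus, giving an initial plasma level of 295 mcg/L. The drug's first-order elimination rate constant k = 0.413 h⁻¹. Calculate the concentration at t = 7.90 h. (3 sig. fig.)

11.3 mcg/L

C(t) = C₀ e^(−kt) = 295 × e^(−0.4130 × 7.90) = 295 × e^(−3.263) = 295 × 0.03828 ≈ 11.3 mcg/L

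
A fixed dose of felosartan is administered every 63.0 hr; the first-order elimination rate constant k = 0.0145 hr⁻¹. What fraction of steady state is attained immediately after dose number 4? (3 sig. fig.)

0.974

f_n = 1 − e^(−nkτ) = 1 − e^(−4 × 0.01450 × 63.0) = 1 − e^(−3.654) = 1 − 0.02589 ≈ 0.974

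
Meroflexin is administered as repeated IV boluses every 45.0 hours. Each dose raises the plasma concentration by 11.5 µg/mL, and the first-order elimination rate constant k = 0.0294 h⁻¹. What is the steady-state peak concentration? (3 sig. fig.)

15.7 µg/mL

Fraction remaining after one interval: e^(−kτ) = e^(−0.02940 × 45.0) = 0.2663
R = 1 / (1 − 0.2663) = 1.363
Css,max = 11.5 × 1.363 ≈ 15.7 µg/mL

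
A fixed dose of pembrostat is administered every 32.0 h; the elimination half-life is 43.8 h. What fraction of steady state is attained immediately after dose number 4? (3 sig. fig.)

0.868

k = ln 2 / 43.8 = 0.01583 h⁻¹
f_n = 1 − e^(−nkτ) = 1 − e^(−4 × 0.01583 × 32.0) = 1 − e^(−2.026) = 1 − 0.1319 ≈ 0.868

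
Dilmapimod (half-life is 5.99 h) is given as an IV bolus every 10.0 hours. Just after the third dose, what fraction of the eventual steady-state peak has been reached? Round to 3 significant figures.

k = ln 2 / 5.99 = 0.1157 h⁻¹
f_n = 1 − e^(−nkτ) = 1 − e^(−3 × 0.1157 × 10.0) = 1 − e^(−3.472) = 1 − 0.03107 ≈ 0.969

0.969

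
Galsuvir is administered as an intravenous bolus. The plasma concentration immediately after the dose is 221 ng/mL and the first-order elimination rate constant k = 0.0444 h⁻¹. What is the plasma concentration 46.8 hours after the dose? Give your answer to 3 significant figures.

27.7 ng/mL

C(t) = C₀ e^(−kt) = 221 × e^(−0.04440 × 46.8) = 221 × e^(−2.078) = 221 × 0.1252 ≈ 27.7 ng/mL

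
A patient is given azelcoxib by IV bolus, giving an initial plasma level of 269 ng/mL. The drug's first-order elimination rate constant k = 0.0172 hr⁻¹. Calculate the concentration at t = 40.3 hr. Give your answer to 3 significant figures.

134 ng/mL

C(t) = C₀ e^(−kt) = 269 × e^(−0.01720 × 40.3) = 269 × e^(−0.6932) = 269 × 0.5000 ≈ 134 ng/mL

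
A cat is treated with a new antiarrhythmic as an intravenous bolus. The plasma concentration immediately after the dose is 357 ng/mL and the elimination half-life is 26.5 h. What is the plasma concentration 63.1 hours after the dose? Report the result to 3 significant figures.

68.5 ng/mL

k = ln 2 / 26.5 = 0.02616 h⁻¹
63.1 h is 2.381 half-lives, so C = 357 × (1/2)^2.381 = 357 × 0.1920 ≈ 68.5 ng/mL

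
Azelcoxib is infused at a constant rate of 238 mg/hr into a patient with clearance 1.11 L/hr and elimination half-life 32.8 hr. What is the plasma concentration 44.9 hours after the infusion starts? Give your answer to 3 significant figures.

131 µg/mL

Css = rate / CL = 238 / 1.11 = 214.4 µg/mL
k = ln 2 / 32.8 = 0.02113 hr⁻¹
C(t) = Css (1 − e^(−kt)) = 214.4 × (1 − e^(−0.9489)) = 214.4 × 0.6128 ≈ 131 µg/mL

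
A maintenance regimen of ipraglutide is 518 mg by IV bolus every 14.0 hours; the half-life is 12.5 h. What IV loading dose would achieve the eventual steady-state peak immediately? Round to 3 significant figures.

959 mg

k = ln 2 / 12.5 = 0.05545 h⁻¹
Accumulation ratio R = 1 / (1 − e^(−kτ)) = 1 / (1 − e^(−0.05545×14.0)) = 1 / (1 − 0.4601) = 1.852
Loading dose = maintenance dose × R = 518 × 1.852 ≈ 959 mg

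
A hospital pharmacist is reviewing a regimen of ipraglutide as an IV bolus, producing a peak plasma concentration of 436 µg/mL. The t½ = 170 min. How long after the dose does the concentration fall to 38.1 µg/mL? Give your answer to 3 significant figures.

k = ln 2 / 170 = 0.004077 min⁻¹
C(t) = C₀ e^(−kt)  ⇒  t = ln(C₀/C) / k
t = ln(436/38.1) / 0.004077 = 2.437 / 0.004077 ≈ 598 minutes

598 minutes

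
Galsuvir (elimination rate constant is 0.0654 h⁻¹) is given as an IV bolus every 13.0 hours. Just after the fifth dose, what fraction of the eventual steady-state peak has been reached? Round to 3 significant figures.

0.986

f_n = 1 − e^(−nkτ) = 1 − e^(−5 × 0.06540 × 13.0) = 1 − e^(−4.251) = 1 − 0.01425 ≈ 0.986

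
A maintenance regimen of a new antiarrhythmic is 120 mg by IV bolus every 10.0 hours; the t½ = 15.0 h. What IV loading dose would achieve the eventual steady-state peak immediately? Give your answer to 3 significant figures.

324 mg

k = ln 2 / 15.0 = 0.04621 h⁻¹
Accumulation ratio R = 1 / (1 − e^(−kτ)) = 1 / (1 − e^(−0.04621×10.0)) = 1 / (1 − 0.6300) = 2.702
Loading dose = maintenance dose × R = 120 × 2.702 ≈ 324 mg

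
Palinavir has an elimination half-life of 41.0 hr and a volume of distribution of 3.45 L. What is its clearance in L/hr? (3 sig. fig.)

0.0583 L/hr

k = ln 2 / t½ = ln 2 / 41.0 = 0.01691 hr⁻¹
CL = k · V = 0.01691 × 3.45 ≈ 0.0583 L/hr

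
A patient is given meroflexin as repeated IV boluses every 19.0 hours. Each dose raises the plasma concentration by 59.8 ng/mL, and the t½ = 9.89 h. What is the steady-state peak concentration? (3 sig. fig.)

k = ln 2 / 9.89 = 0.07009 h⁻¹
Fraction remaining after one interval: e^(−kτ) = e^(−0.07009 × 19.0) = 0.2640
R = 1 / (1 − 0.2640) = 1.359
Css,max = 59.8 × 1.359 ≈ 81.3 ng/mL

81.3 ng/mL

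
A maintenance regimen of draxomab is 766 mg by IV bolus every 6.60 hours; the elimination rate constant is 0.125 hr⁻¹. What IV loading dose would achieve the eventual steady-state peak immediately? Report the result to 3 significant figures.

Accumulation ratio R = 1 / (1 − e^(−kτ)) = 1 / (1 − e^(−0.1250×6.60)) = 1 / (1 − 0.4382) = 1.780
Loading dose = maintenance dose × R = 766 × 1.780 ≈ 1360 mg

1360 mg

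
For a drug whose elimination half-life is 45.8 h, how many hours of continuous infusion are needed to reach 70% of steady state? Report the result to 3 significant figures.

k = ln 2 / 45.8 = 0.01513 h⁻¹
f = 1 − e^(−kt)  ⇒  t = −ln(1 − f) / k
t = −ln(1 − 0.7) / 0.01513 = 1.204 / 0.01513 ≈ 79.6 hours

79.6 hours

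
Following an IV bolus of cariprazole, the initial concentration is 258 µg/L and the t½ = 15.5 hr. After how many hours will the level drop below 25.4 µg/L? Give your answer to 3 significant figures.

k = ln 2 / 15.5 = 0.04472 hr⁻¹
C(t) = C₀ e^(−kt)  ⇒  t = ln(C₀/C) / k
t = ln(258/25.4) / 0.04472 = 2.318 / 0.04472 ≈ 51.8 hours

51.8 hours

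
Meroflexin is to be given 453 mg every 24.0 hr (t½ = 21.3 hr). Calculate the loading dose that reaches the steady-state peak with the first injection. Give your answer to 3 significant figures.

836 mg

k = ln 2 / 21.3 = 0.03254 hr⁻¹
Accumulation ratio R = 1 / (1 − e^(−kτ)) = 1 / (1 − e^(−0.03254×24.0)) = 1 / (1 − 0.4579) = 1.845
Loading dose = maintenance dose × R = 453 × 1.845 ≈ 836 mg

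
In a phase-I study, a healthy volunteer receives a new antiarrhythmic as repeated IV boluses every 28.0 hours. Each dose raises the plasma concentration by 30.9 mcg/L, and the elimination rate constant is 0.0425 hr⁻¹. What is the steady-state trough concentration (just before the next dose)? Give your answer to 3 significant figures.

Fraction remaining after one interval: e^(−kτ) = e^(−0.04250 × 28.0) = 0.3042
R = 1 / (1 − 0.3042) = 1.437
Css,max = 30.9 × 1.437 = 44.41 mcg/L
Css,min = Css,max × e^(−kτ) = 44.41 × 0.3042 ≈ 13.5 mcg/L

13.5 mcg/L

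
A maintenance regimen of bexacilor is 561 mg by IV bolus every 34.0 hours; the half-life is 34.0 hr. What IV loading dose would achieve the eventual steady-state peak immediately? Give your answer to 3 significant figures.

1120 mg

k = ln 2 / 34.0 = 0.02039 hr⁻¹
Accumulation ratio R = 1 / (1 − e^(−kτ)) = 1 / (1 − e^(−0.02039×34.0)) = 1 / (1 − 0.5000) = 2.000
Loading dose = maintenance dose × R = 561 × 2.000 ≈ 1120 mg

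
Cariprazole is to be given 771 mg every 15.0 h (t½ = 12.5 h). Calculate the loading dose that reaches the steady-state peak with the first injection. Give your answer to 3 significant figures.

k = ln 2 / 12.5 = 0.05545 h⁻¹
Accumulation ratio R = 1 / (1 − e^(−kτ)) = 1 / (1 − e^(−0.05545×15.0)) = 1 / (1 − 0.4353) = 1.771
Loading dose = maintenance dose × R = 771 × 1.771 ≈ 1370 mg

1370 mg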